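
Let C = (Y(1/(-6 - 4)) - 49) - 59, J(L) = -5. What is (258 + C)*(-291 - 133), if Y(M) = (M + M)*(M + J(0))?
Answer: -1600812/25 ≈ -64033.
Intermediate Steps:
Y(M) = 2*M*(-5 + M) (Y(M) = (M + M)*(M - 5) = (2*M)*(-5 + M) = 2*M*(-5 + M))
C = -5349/50 (C = (2*(-5 + 1/(-6 - 4))/(-6 - 4) - 49) - 59 = (2*(-5 + 1/(-10))/(-10) - 49) - 59 = (2*(-1/10)*(-5 - 1/10) - 49) - 59 = (2*(-1/10)*(-51/10) - 49) - 59 = (51/50 - 49) - 59 = -2399/50 - 59 = -5349/50 ≈ -106.98)
(258 + C)*(-291 - 133) = (258 - 5349/50)*(-291 - 133) = (7551/50)*(-424) = -1600812/25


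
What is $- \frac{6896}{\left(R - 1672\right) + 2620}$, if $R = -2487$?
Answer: $\frac{6896}{1539} \approx 4.4808$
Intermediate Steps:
$- \frac{6896}{\left(R - 1672\right) + 2620} = - \frac{6896}{\left(-2487 - 1672\right) + 2620} = - \frac{6896}{-4159 + 2620} = - \frac{6896}{-1539} = \left(-6896\right) \left(- \frac{1}{1539}\right) = \frac{6896}{1539}$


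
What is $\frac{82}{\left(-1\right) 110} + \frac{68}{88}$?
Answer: $\frac{3}{110} \approx 0.027273$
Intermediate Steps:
$\frac{82}{\left(-1\right) 110} + \frac{68}{88} = \frac{82}{-110} + 68 \cdot \frac{1}{88} = 82 \left(- \frac{1}{110}\right) + \frac{17}{22} = - \frac{41}{55} + \frac{17}{22} = \frac{3}{110}$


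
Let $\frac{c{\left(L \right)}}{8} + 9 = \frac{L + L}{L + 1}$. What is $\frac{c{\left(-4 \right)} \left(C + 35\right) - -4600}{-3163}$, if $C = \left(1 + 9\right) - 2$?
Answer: $- \frac{7264}{9489} \approx -0.76552$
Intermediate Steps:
$c{\left(L \right)} = -72 + \frac{16 L}{1 + L}$ ($c{\left(L \right)} = -72 + 8 \frac{L + L}{L + 1} = -72 + 8 \frac{2 L}{1 + L} = -72 + \frac{16 L}{1 + L}$)
$C = 8$ ($C = 10 - 2 = 8$)
$\frac{c{\left(-4 \right)} \left(C + 35\right) - -4600}{-3163} = \frac{\frac{8 \left(-9 - -28\right)}{1 - 4} \left(8 + 35\right) - -4600}{-3163} = \left(\frac{8 \left(-9 + 28\right)}{-3} \cdot 43 + 4600\right) \left(- \frac{1}{3163}\right) = \left(8 \left(- \frac{1}{3}\right) 19 \cdot 43 + 4600\right) \left(- \frac{1}{3163}\right) = \left(\left(- \frac{152}{3}\right) 43 + 4600\right) \left(- \frac{1}{3163}\right) = \left(- \frac{6536}{3} + 4600\right) \left(- \frac{1}{3163}\right) = \frac{7264}{3} \left(- \frac{1}{3163}\right) = - \frac{7264}{9489}$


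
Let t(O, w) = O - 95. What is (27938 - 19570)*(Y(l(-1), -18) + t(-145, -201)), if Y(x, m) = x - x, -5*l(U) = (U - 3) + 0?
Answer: -2008320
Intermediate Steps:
t(O, w) = -95 + O
l(U) = ⅗ - U/5 (l(U) = -((U - 3) + 0)/5 = -((-3 + U) + 0)/5 = -(-3 + U)/5 = ⅗ - U/5)
Y(x, m) = 0
(27938 - 19570)*(Y(l(-1), -18) + t(-145, -201)) = (27938 - 19570)*(0 + (-95 - 145)) = 8368*(0 - 240) = 8368*(-240) = -2008320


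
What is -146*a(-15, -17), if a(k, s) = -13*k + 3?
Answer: -28908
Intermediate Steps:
a(k, s) = 3 - 13*k
-146*a(-15, -17) = -146*(3 - 13*(-15)) = -146*(3 + 195) = -146*198 = -28908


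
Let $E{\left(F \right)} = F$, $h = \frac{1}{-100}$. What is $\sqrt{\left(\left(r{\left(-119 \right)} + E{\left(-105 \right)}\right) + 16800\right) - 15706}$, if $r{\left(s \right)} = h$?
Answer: $\frac{\sqrt{98899}}{10} \approx 31.448$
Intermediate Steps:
$h = - \frac{1}{100} \approx -0.01$
$r{\left(s \right)} = - \frac{1}{100}$
$\sqrt{\left(\left(r{\left(-119 \right)} + E{\left(-105 \right)}\right) + 16800\right) - 15706} = \sqrt{\left(\left(- \frac{1}{100} - 105\right) + 16800\right) - 15706} = \sqrt{\left(- \frac{10501}{100} + 16800\right) - 15706} = \sqrt{\frac{1669499}{100} - 15706} = \sqrt{\frac{98899}{100}} = \frac{\sqrt{98899}}{10}$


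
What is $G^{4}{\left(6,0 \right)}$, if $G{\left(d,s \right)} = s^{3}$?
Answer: $0$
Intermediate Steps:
$G^{4}{\left(6,0 \right)} = \left(0^{3}\right)^{4} = 0^{4} = 0$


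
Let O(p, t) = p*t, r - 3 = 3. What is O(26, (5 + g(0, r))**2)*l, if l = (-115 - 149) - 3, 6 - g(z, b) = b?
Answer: -173550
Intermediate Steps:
r = 6 (r = 3 + 3 = 6)
g(z, b) = 6 - b
l = -267 (l = -264 - 3 = -267)
O(26, (5 + g(0, r))**2)*l = (26*(5 + (6 - 1*6))**2)*(-267) = (26*(5 + (6 - 6))**2)*(-267) = (26*(5 + 0)**2)*(-267) = (26*5**2)*(-267) = (26*25)*(-267) = 650*(-267) = -173550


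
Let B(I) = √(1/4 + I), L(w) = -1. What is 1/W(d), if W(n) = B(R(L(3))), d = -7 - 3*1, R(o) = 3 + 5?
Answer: 2*√33/33 ≈ 0.34816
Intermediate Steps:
R(o) = 8
B(I) = √(¼ + I)
d = -10 (d = -7 - 3 = -10)
W(n) = √33/2 (W(n) = √(1 + 4*8)/2 = √(1 + 32)/2 = √33/2)
1/W(d) = 1/(√33/2) = 2*√33/33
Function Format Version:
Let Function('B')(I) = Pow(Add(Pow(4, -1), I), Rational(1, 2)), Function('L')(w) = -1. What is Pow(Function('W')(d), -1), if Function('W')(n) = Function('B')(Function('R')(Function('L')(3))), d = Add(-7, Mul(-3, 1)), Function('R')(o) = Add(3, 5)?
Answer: Mul(Rational(2, 33), Pow(33, Rational(1, 2))) ≈ 0.34816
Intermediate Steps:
Function('R')(o) = 8
Function('B')(I) = Pow(Add(Rational(1, 4), I), Rational(1, 2))
d = -10 (d = Add(-7, -3) = -10)
Function('W')(n) = Mul(Rational(1, 2), Pow(33, Rational(1, 2))) (Function('W')(n) = Mul(Rational(1, 2), Pow(Add(1, Mul(4, 8)), Rational(1, 2))) = Mul(Rational(1, 2), Pow(Add(1, 32), Rational(1, 2))) = Mul(Rational(1, 2), Pow(33, Rational(1, 2))))
Pow(Function('W')(d), -1) = Pow(Mul(Rational(1, 2), Pow(33, Rational(1, 2))), -1) = Mul(Rational(2, 33), Pow(33, Rational(1, 2)))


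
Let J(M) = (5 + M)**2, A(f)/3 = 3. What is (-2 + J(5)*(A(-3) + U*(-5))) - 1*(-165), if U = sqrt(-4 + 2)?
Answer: 1063 - 500*I*sqrt(2) ≈ 1063.0 - 707.11*I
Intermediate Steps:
A(f) = 9 (A(f) = 3*3 = 9)
U = I*sqrt(2) (U = sqrt(-2) = I*sqrt(2) ≈ 1.4142*I)
(-2 + J(5)*(A(-3) + U*(-5))) - 1*(-165) = (-2 + (5 + 5)**2*(9 + (I*sqrt(2))*(-5))) - 1*(-165) = (-2 + 10**2*(9 - 5*I*sqrt(2))) + 165 = (-2 + 100*(9 - 5*I*sqrt(2))) + 165 = (-2 + (900 - 500*I*sqrt(2))) + 165 = (898 - 500*I*sqrt(2)) + 165 = 1063 - 500*I*sqrt(2)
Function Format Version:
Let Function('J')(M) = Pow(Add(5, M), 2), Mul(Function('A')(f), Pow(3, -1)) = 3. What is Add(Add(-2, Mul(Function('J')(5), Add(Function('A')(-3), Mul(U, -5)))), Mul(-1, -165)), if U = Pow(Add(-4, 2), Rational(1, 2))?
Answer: Add(1063, Mul(-500, I, Pow(2, Rational(1, 2)))) ≈ Add(1063.0, Mul(-707.11, I))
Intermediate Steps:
Function('A')(f) = 9 (Function('A')(f) = Mul(3, 3) = 9)
U = Mul(I, Pow(2, Rational(1, 2))) (U = Pow(-2, Rational(1, 2)) = Mul(I, Pow(2, Rational(1, 2))) ≈ Mul(1.4142, I))
Add(Add(-2, Mul(Function('J')(5), Add(Function('A')(-3), Mul(U, -5)))), Mul(-1, -165)) = Add(Add(-2, Mul(Pow(Add(5, 5), 2), Add(9, Mul(Mul(I, Pow(2, Rational(1, 2))), -5)))), Mul(-1, -165)) = Add(Add(-2, Mul(Pow(10, 2), Add(9, Mul(-5, I, Pow(2, Rational(1, 2)))))), 165) = Add(Add(-2, Mul(100, Add(9, Mul(-5, I, Pow(2, Rational(1, 2)))))), 165) = Add(Add(-2, Add(900, Mul(-500, I, Pow(2, Rational(1, 2))))), 165) = Add(Add(898, Mul(-500, I, Pow(2, Rational(1, 2)))), 165) = Add(1063, Mul(-500, I, Pow(2, Rational(1, 2))))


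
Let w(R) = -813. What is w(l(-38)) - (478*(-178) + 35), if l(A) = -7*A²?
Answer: 84236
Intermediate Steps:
w(l(-38)) - (478*(-178) + 35) = -813 - (478*(-178) + 35) = -813 - (-85084 + 35) = -813 - 1*(-85049) = -813 + 85049 = 84236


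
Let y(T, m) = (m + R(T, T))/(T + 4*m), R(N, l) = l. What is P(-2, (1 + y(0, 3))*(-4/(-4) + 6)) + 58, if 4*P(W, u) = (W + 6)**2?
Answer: 62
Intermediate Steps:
y(T, m) = (T + m)/(T + 4*m) (y(T, m) = (m + T)/(T + 4*m) = (T + m)/(T + 4*m))
P(W, u) = (6 + W)**2/4 (P(W, u) = (W + 6)**2/4 = (6 + W)**2/4)
P(-2, (1 + y(0, 3))*(-4/(-4) + 6)) + 58 = (6 - 2)**2/4 + 58 = (1/4)*4**2 + 58 = (1/4)*16 + 58 = 4 + 58 = 62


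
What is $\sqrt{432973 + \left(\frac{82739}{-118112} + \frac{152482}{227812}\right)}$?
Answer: $\frac{\sqrt{7245616675487430293038}}{129362168} \approx 658.01$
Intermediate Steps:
$\sqrt{432973 + \left(\frac{82739}{-118112} + \frac{152482}{227812}\right)} = \sqrt{432973 + \left(82739 \left(- \frac{1}{118112}\right) + 152482 \cdot \frac{1}{227812}\right)} = \sqrt{432973 + \left(- \frac{82739}{118112} + \frac{76241}{113906}\right)} = \sqrt{432973 - \frac{209745771}{6726832736}} = \sqrt{\frac{2912536740458357}{6726832736}} = \frac{\sqrt{7245616675487430293038}}{129362168}$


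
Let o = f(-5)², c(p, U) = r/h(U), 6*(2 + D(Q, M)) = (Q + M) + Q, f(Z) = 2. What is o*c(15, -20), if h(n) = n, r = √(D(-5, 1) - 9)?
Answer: -I*√2/2 ≈ -0.70711*I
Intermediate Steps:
D(Q, M) = -2 + Q/3 + M/6 (D(Q, M) = -2 + ((Q + M) + Q)/6 = -2 + ((M + Q) + Q)/6 = -2 + (M + 2*Q)/6 = -2 + (Q/3 + M/6) = -2 + Q/3 + M/6)
r = 5*I*√2/2 (r = √((-2 + (⅓)*(-5) + (⅙)*1) - 9) = √((-2 - 5/3 + ⅙) - 9) = √(-7/2 - 9) = √(-25/2) = 5*I*√2/2 ≈ 3.5355*I)
c(p, U) = 5*I*√2/(2*U) (c(p, U) = (5*I*√2/2)/U = 5*I*√2/(2*U))
o = 4 (o = 2² = 4)
o*c(15, -20) = 4*((5/2)*I*√2/(-20)) = 4*((5/2)*I*√2*(-1/20)) = 4*(-I*√2/8) = -I*√2/2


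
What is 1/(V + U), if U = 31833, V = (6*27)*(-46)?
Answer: 1/24381 ≈ 4.1016e-5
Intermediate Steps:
V = -7452 (V = 162*(-46) = -7452)
1/(V + U) = 1/(-7452 + 31833) = 1/24381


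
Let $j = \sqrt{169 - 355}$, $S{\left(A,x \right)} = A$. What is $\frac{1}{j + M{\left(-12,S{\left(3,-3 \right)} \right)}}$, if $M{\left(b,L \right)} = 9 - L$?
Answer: $\frac{1}{37} - \frac{i \sqrt{186}}{222} \approx 0.027027 - 0.061433 i$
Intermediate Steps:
$j = i \sqrt{186}$ ($j = \sqrt{-186} = i \sqrt{186} \approx 13.638 i$)
$\frac{1}{j + M{\left(-12,S{\left(3,-3 \right)} \right)}} = \frac{1}{i \sqrt{186} + \left(9 - 3\right)} = \frac{1}{i \sqrt{186} + 6} = \frac{1}{6 + i \sqrt{186}}$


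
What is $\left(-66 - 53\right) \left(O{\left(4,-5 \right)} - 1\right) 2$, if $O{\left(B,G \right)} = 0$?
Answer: $238$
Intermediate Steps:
$\left(-66 - 53\right) \left(O{\left(4,-5 \right)} - 1\right) 2 = \left(-66 - 53\right) \left(0 - 1\right) 2 = - 119 \left(\left(-1\right) 2\right) = \left(-119\right) \left(-2\right) = 238$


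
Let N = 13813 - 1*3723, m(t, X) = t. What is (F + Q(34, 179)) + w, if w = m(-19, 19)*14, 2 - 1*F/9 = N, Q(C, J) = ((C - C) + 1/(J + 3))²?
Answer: -3016205191/33124 ≈ -91058.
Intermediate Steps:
Q(C, J) = (3 + J)⁻² (Q(C, J) = (0 + 1/(3 + J))² = (1/(3 + J))² = (3 + J)⁻²)
N = 10090 (N = 13813 - 3723 = 10090)
F = -90792 (F = 18 - 9*10090 = 18 - 90810 = -90792)
w = -266 (w = -19*14 = -266)
(F + Q(34, 179)) + w = (-90792 + (3 + 179)⁻²) - 266 = (-90792 + 182⁻²) - 266 = (-90792 + 1/33124) - 266 = -3007394207/33124 - 266 = -3016205191/33124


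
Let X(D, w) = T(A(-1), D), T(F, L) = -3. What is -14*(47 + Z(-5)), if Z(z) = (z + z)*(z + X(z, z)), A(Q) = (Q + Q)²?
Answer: -1778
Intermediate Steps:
A(Q) = 4*Q² (A(Q) = (2*Q)² = 4*Q²)
X(D, w) = -3
Z(z) = 2*z*(-3 + z) (Z(z) = (z + z)*(z - 3) = (2*z)*(-3 + z) = 2*z*(-3 + z))
-14*(47 + Z(-5)) = -14*(47 + 2*(-5)*(-3 - 5)) = -14*(47 + 2*(-5)*(-8)) = -14*(47 + 80) = -14*127 = -1*1778 = -1778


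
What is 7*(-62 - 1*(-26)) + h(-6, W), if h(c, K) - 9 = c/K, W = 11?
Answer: -2679/11 ≈ -243.55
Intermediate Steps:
h(c, K) = 9 + c/K
7*(-62 - 1*(-26)) + h(-6, W) = 7*(-62 - 1*(-26)) + (9 - 6/11) = 7*(-62 + 26) + (9 - 6*1/11) = 7*(-36) + (9 - 6/11) = -252 + 93/11 = -2679/11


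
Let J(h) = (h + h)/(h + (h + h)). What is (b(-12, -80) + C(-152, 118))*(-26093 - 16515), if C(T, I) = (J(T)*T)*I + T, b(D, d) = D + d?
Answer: 1559623232/3 ≈ 5.1987e+8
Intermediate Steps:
J(h) = 2/3 (J(h) = (2*h)/(h + 2*h) = (2*h)/((3*h)) = (2*h)*(1/(3*h)) = 2/3)
C(T, I) = T + 2*I*T/3 (C(T, I) = (2*T/3)*I + T = 2*I*T/3 + T = T + 2*I*T/3)
(b(-12, -80) + C(-152, 118))*(-26093 - 16515) = ((-12 - 80) + (1/3)*(-152)*(3 + 2*118))*(-26093 - 16515) = (-92 + (1/3)*(-152)*(3 + 236))*(-42608) = (-92 + (1/3)*(-152)*239)*(-42608) = (-92 - 36328/3)*(-42608) = -36604/3*(-42608) = 1559623232/3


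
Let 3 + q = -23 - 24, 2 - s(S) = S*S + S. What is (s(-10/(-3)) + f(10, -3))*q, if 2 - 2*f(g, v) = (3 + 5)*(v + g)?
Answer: 17750/9 ≈ 1972.2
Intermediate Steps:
f(g, v) = 1 - 4*g - 4*v (f(g, v) = 1 - (3 + 5)*(v + g)/2 = 1 - 4*(g + v) = 1 - (8*g + 8*v)/2 = 1 + (-4*g - 4*v) = 1 - 4*g - 4*v)
s(S) = 2 - S - S² (s(S) = 2 - (S*S + S) = 2 - (S² + S) = 2 - (S + S²) = 2 + (-S - S²) = 2 - S - S²)
q = -50 (q = -3 + (-23 - 24) = -3 - 47 = -50)
(s(-10/(-3)) + f(10, -3))*q = ((2 - (-10)/(-3) - (-10/(-3))²) + (1 - 4*10 - 4*(-3)))*(-50) = ((2 - (-10)*(-1)/3 - (-10*(-⅓))²) + (1 - 40 + 12))*(-50) = ((2 - 1*10/3 - (10/3)²) - 27)*(-50) = ((2 - 10/3 - 1*100/9) - 27)*(-50) = ((2 - 10/3 - 100/9) - 27)*(-50) = (-112/9 - 27)*(-50) = -355/9*(-50) = 17750/9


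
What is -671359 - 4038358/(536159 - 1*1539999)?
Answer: -336966490101/501920 ≈ -6.7136e+5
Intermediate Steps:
-671359 - 4038358/(536159 - 1*1539999) = -671359 - 4038358/(536159 - 1539999) = -671359 - 4038358/(-1003840) = -671359 - 4038358*(-1)/1003840 = -671359 - 1*(-2019179/501920) = -671359 + 2019179/501920 = -336966490101/501920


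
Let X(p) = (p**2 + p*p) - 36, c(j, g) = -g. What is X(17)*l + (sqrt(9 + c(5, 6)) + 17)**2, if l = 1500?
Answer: 813292 + 34*sqrt(3) ≈ 8.1335e+5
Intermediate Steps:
X(p) = -36 + 2*p**2 (X(p) = (p**2 + p**2) - 36 = 2*p**2 - 36 = -36 + 2*p**2)
X(17)*l + (sqrt(9 + c(5, 6)) + 17)**2 = (-36 + 2*17**2)*1500 + (sqrt(9 - 1*6) + 17)**2 = (-36 + 2*289)*1500 + (sqrt(9 - 6) + 17)**2 = (-36 + 578)*1500 + (sqrt(3) + 17)**2 = 542*1500 + (17 + sqrt(3))**2 = 813000 + (17 + sqrt(3))**2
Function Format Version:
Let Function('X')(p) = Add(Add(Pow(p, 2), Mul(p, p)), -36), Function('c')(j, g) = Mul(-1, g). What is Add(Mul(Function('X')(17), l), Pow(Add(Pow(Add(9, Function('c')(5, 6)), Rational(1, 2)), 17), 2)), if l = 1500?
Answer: Add(813292, Mul(34, Pow(3, Rational(1, 2)))) ≈ 8.1335e+5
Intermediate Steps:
Function('X')(p) = Add(-36, Mul(2, Pow(p, 2))) (Function('X')(p) = Add(Add(Pow(p, 2), Pow(p, 2)), -36) = Add(Mul(2, Pow(p, 2)), -36) = Add(-36, Mul(2, Pow(p, 2))))
Add(Mul(Function('X')(17), l), Pow(Add(Pow(Add(9, Function('c')(5, 6)), Rational(1, 2)), 17), 2)) = Add(Mul(Add(-36, Mul(2, Pow(17, 2))), 1500), Pow(Add(Pow(Add(9, Mul(-1, 6)), Rational(1, 2)), 17), 2)) = Add(Mul(Add(-36, Mul(2, 289)), 1500), Pow(Add(Pow(Add(9, -6), Rational(1, 2)), 17), 2)) = Add(Mul(Add(-36, 578), 1500), Pow(Add(Pow(3, Rational(1, 2)), 17), 2)) = Add(Mul(542, 1500), Pow(Add(17, Pow(3, Rational(1, 2))), 2)) = Add(813000, Pow(Add(17, Pow(3, Rational(1, 2))), 2))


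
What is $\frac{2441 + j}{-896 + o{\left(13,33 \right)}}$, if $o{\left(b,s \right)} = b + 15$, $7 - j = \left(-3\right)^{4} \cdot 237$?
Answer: $\frac{16749}{868} \approx 19.296$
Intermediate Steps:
$j = -19190$ ($j = 7 - \left(-3\right)^{4} \cdot 237 = 7 - 81 \cdot 237 = 7 - 19197 = -19190$)
$o{\left(b,s \right)} = 15 + b$
$\frac{2441 + j}{-896 + o{\left(13,33 \right)}} = \frac{2441 - 19190}{-896 + \left(15 + 13\right)} = - \frac{16749}{-896 + 28} = - \frac{16749}{-868} = \left(-16749\right) \left(- \frac{1}{868}\right) = \frac{16749}{868}$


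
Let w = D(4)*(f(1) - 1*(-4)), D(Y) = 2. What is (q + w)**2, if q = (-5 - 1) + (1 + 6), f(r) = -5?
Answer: 1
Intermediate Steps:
w = -2 (w = 2*(-5 - 1*(-4)) = 2*(-5 + 4) = 2*(-1) = -2)
q = 1 (q = -6 + 7 = 1)
(q + w)**2 = (1 - 2)**2 = (-1)**2 = 1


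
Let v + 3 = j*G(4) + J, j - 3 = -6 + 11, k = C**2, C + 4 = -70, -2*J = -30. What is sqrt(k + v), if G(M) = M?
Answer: 4*sqrt(345) ≈ 74.297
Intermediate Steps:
J = 15 (J = -1/2*(-30) = 15)
C = -74 (C = -4 - 70 = -74)
k = 5476 (k = (-74)**2 = 5476)
j = 8 (j = 3 + (-6 + 11) = 3 + 5 = 8)
v = 44 (v = -3 + (8*4 + 15) = -3 + (32 + 15) = -3 + 47 = 44)
sqrt(k + v) = sqrt(5476 + 44) = sqrt(5520) = 4*sqrt(345)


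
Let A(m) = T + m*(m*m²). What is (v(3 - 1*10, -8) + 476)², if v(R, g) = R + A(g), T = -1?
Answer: 20830096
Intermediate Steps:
A(m) = -1 + m⁴ (A(m) = -1 + m*(m*m²) = -1 + m*m³ = -1 + m⁴)
v(R, g) = -1 + R + g⁴ (v(R, g) = R + (-1 + g⁴) = -1 + R + g⁴)
(v(3 - 1*10, -8) + 476)² = ((-1 + (3 - 1*10) + (-8)⁴) + 476)² = ((-1 + (3 - 10) + 4096) + 476)² = ((-1 - 7 + 4096) + 476)² = (4088 + 476)² = 4564² = 20830096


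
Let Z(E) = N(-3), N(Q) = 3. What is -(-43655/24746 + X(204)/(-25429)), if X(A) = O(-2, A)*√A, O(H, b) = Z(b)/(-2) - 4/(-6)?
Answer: 43655/24746 - 5*√51/76287 ≈ 1.7637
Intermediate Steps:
Z(E) = 3
O(H, b) = -⅚ (O(H, b) = 3/(-2) - 4/(-6) = 3*(-½) - 4*(-⅙) = -3/2 + ⅔ = -⅚)
X(A) = -5*√A/6
-(-43655/24746 + X(204)/(-25429)) = -(-43655/24746 - 5*√51/3/(-25429)) = -(-43655*1/24746 - 5*√51/3*(-1/25429)) = -(-43655/24746 - 5*√51/3*(-1/25429)) = -(-43655/24746 + 5*√51/76287) = 43655/24746 - 5*√51/76287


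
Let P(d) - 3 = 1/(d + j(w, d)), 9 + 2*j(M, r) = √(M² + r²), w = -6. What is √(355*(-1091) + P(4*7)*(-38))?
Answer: √(-18208769 - 774838*√205)/√(47 + 2*√205) ≈ 622.43*I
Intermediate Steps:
j(M, r) = -9/2 + √(M² + r²)/2
P(d) = 3 + 1/(-9/2 + d + √(36 + d²)/2) (P(d) = 3 + 1/(d + (-9/2 + √((-6)² + d²)/2)) = 3 + 1/(d + (-9/2 + √(36 + d²)/2)) = 3 + 1/(-9/2 + d + √(36 + d²)/2))
√(355*(-1091) + P(4*7)*(-38)) = √(355*(-1091) + ((-25 + 3*√(36 + (4*7)²) + 6*(4*7))/(-9 + √(36 + (4*7)²) + 2*(4*7)))*(-38)) = √(-387305 + ((-25 + 3*√(36 + 28²) + 6*28)/(-9 + √(36 + 28²) + 2*28))*(-38)) = √(-387305 + ((-25 + 3*√(36 + 784) + 168)/(-9 + √(36 + 784) + 56))*(-38)) = √(-387305 + ((-25 + 3*√820 + 168)/(-9 + √820 + 56))*(-38)) = √(-387305 + ((-25 + 3*(2*√205) + 168)/(-9 + 2*√205 + 56))*(-38)) = √(-387305 + ((-25 + 6*√205 + 168)/(47 + 2*√205))*(-38)) = √(-387305 + ((143 + 6*√205)/(47 + 2*√205))*(-38)) = √(-387305 - 38*(143 + 6*√205)/(47 + 2*√205))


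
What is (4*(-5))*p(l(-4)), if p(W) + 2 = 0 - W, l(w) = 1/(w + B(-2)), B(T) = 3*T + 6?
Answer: 35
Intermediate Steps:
B(T) = 6 + 3*T
l(w) = 1/w (l(w) = 1/(w + (6 + 3*(-2))) = 1/(w + (6 - 6)) = 1/(w + 0) = 1/w)
p(W) = -2 - W (p(W) = -2 + (0 - W) = -2 - W)
(4*(-5))*p(l(-4)) = (4*(-5))*(-2 - 1/(-4)) = -20*(-2 - 1*(-¼)) = -20*(-2 + ¼) = -20*(-7/4) = 35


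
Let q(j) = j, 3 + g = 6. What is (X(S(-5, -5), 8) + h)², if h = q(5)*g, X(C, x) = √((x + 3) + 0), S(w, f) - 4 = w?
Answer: (15 + √11)² ≈ 335.50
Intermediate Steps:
g = 3 (g = -3 + 6 = 3)
S(w, f) = 4 + w
X(C, x) = √(3 + x) (X(C, x) = √((3 + x) + 0) = √(3 + x))
h = 15 (h = 5*3 = 15)
(X(S(-5, -5), 8) + h)² = (√(3 + 8) + 15)² = (√11 + 15)² = (15 + √11)²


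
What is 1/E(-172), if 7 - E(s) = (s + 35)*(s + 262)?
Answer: 1/12337 ≈ 8.1057e-5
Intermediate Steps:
E(s) = 7 - (35 + s)*(262 + s) (E(s) = 7 - (s + 35)*(s + 262) = 7 - (35 + s)*(262 + s))
1/E(-172) = 1/(-9163 - 1*(-172)² - 297*(-172)) = 1/(-9163 - 1*29584 + 51084) = 1/(-9163 - 29584 + 51084) = 1/12337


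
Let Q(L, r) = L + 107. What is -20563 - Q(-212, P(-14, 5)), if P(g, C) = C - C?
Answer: -20458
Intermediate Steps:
P(g, C) = 0
Q(L, r) = 107 + L
-20563 - Q(-212, P(-14, 5)) = -20563 - (107 - 212) = -20563 - 1*(-105) = -20563 + 105 = -20458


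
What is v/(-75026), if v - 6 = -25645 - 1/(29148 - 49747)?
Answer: 264068880/772730287 ≈ 0.34173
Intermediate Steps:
v = -528137760/20599 (v = 6 + (-25645 - 1/(29148 - 49747)) = 6 + (-25645 - 1/(-20599)) = 6 + (-25645 - 1*(-1/20599)) = 6 + (-25645 + 1/20599) = 6 - 528261354/20599 = -528137760/20599 ≈ -25639.)
v/(-75026) = -528137760/20599/(-75026) = -528137760/20599*(-1/75026) = 264068880/772730287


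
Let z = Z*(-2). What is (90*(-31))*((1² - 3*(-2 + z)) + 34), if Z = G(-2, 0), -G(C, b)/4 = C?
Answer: -248310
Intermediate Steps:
G(C, b) = -4*C
Z = 8 (Z = -4*(-2) = 8)
z = -16 (z = 8*(-2) = -16)
(90*(-31))*((1² - 3*(-2 + z)) + 34) = (90*(-31))*((1² - 3*(-2 - 16)) + 34) = -2790*((1 - 3*(-18)) + 34) = -2790*((1 + 54) + 34) = -2790*(55 + 34) = -2790*89 = -248310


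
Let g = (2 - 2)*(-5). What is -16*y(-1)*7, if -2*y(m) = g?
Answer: 0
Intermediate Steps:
g = 0 (g = 0*(-5) = 0)
y(m) = 0 (y(m) = -½*0 = 0)
-16*y(-1)*7 = -16*0*7 = 0*7 = 0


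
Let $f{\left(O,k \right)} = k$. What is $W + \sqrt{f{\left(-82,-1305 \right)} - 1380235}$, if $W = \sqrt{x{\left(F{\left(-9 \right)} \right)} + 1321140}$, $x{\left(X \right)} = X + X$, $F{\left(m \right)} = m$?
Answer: $\sqrt{1321122} + 2 i \sqrt{345385} \approx 1149.4 + 1175.4 i$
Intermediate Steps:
$x{\left(X \right)} = 2 X$
$W = \sqrt{1321122}$ ($W = \sqrt{2 \left(-9\right) + 1321140} = \sqrt{-18 + 1321140} = \sqrt{1321122} \approx 1149.4$)
$W + \sqrt{f{\left(-82,-1305 \right)} - 1380235} = \sqrt{1321122} + \sqrt{-1305 - 1380235} = \sqrt{1321122} + \sqrt{-1381540} = \sqrt{1321122} + 2 i \sqrt{345385}$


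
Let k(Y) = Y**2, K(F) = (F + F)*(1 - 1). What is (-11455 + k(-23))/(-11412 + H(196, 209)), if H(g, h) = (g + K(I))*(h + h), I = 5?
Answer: -5463/35258 ≈ -0.15494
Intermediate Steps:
K(F) = 0 (K(F) = (2*F)*0 = 0)
H(g, h) = 2*g*h (H(g, h) = (g + 0)*(h + h) = g*(2*h) = 2*g*h)
(-11455 + k(-23))/(-11412 + H(196, 209)) = (-11455 + (-23)**2)/(-11412 + 2*196*209) = (-11455 + 529)/(-11412 + 81928) = -10926/70516 = -10926*1/70516 = -5463/35258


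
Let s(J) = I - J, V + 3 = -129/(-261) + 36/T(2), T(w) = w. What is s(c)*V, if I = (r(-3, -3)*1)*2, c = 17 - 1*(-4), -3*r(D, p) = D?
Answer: -25612/87 ≈ -294.39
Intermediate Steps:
r(D, p) = -D/3
c = 21 (c = 17 + 4 = 21)
V = 1348/87 (V = -3 + (-129/(-261) + 36/2) = -3 + (-129*(-1/261) + 36*(½)) = -3 + (43/87 + 18) = -3 + 1609/87 = 1348/87 ≈ 15.494)
I = 2 (I = (-⅓*(-3)*1)*2 = (1*1)*2 = 1*2 = 2)
s(J) = 2 - J
s(c)*V = (2 - 1*21)*(1348/87) = (2 - 21)*(1348/87) = -19*1348/87 = -25612/87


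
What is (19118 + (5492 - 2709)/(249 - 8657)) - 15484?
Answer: 30551889/8408 ≈ 3633.7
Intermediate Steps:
(19118 + (5492 - 2709)/(249 - 8657)) - 15484 = (19118 + 2783/(-8408)) - 15484 = (19118 + 2783*(-1/8408)) - 15484 = (19118 - 2783/8408) - 15484 = 160741361/8408 - 15484 = 30551889/8408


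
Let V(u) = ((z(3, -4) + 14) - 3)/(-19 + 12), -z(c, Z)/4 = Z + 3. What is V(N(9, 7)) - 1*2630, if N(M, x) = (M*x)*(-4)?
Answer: -18425/7 ≈ -2632.1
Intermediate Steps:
z(c, Z) = -12 - 4*Z (z(c, Z) = -4*(Z + 3) = -4*(3 + Z) = -12 - 4*Z)
N(M, x) = -4*M*x
V(u) = -15/7 (V(u) = (((-12 - 4*(-4)) + 14) - 3)/(-19 + 12) = (((-12 + 16) + 14) - 3)/(-7) = ((4 + 14) - 3)*(-⅐) = (18 - 3)*(-⅐) = 15*(-⅐) = -15/7)
V(N(9, 7)) - 1*2630 = -15/7 - 1*2630 = -15/7 - 2630 = -18425/7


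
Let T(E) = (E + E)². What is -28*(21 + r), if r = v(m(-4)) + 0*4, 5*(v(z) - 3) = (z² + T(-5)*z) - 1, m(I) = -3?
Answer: 4816/5 ≈ 963.20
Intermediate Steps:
T(E) = 4*E² (T(E) = (2*E)² = 4*E²)
v(z) = 14/5 + 20*z + z²/5 (v(z) = 3 + ((z² + (4*(-5)²)*z) - 1)/5 = 3 + ((z² + (4*25)*z) - 1)/5 = 3 + ((z² + 100*z) - 1)/5 = 3 + (-1 + z² + 100*z)/5 = 3 + (-⅕ + 20*z + z²/5) = 14/5 + 20*z + z²/5)
r = -277/5 (r = (14/5 + 20*(-3) + (⅕)*(-3)²) + 0*4 = (14/5 - 60 + (⅕)*9) + 0 = (14/5 - 60 + 9/5) + 0 = -277/5 + 0 = -277/5 ≈ -55.400)
-28*(21 + r) = -28*(21 - 277/5) = -28*(-172/5) = 4816/5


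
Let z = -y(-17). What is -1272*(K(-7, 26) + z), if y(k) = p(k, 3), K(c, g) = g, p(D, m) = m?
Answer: -29256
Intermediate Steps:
y(k) = 3
z = -3 (z = -1*3 = -3)
-1272*(K(-7, 26) + z) = -1272*(26 - 3) = -1272*23 = -29256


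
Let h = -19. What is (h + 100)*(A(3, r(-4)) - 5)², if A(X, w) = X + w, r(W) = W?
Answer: 2916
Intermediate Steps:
(h + 100)*(A(3, r(-4)) - 5)² = (-19 + 100)*((3 - 4) - 5)² = 81*(-1 - 5)² = 81*(-6)² = 81*36 = 2916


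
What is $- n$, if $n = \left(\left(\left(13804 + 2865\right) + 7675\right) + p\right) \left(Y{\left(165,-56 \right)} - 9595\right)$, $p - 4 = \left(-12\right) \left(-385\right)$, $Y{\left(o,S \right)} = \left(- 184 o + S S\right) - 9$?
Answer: $1066833504$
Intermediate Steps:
$Y{\left(o,S \right)} = -9 + S^{2} - 184 o$ ($Y{\left(o,S \right)} = \left(- 184 o + S^{2}\right) - 9 = \left(S^{2} - 184 o\right) - 9 = -9 + S^{2} - 184 o$)
$p = 4624$ ($p = 4 - -4620 = 4 + 4620 = 4624$)
$n = -1066833504$ ($n = \left(\left(\left(13804 + 2865\right) + 7675\right) + 4624\right) \left(\left(-9 + \left(-56\right)^{2} - 30360\right) - 9595\right) = \left(\left(16669 + 7675\right) + 4624\right) \left(\left(-9 + 3136 - 30360\right) - 9595\right) = \left(24344 + 4624\right) \left(-27233 - 9595\right) = 28968 \left(-36828\right) = -1066833504$)
$- n = \left(-1\right) \left(-1066833504\right) = 1066833504$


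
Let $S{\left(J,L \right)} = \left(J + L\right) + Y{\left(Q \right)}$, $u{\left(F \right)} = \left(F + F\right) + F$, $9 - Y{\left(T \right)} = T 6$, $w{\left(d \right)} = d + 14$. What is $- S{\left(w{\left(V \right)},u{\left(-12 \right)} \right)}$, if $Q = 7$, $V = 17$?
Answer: $38$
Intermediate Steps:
$w{\left(d \right)} = 14 + d$
$Y{\left(T \right)} = 9 - 6 T$ ($Y{\left(T \right)} = 9 - T 6 = 9 - 6 T$)
$u{\left(F \right)} = 3 F$ ($u{\left(F \right)} = 2 F + F = 3 F$)
$S{\left(J,L \right)} = -33 + J + L$ ($S{\left(J,L \right)} = \left(J + L\right) + \left(9 - 42\right) = \left(J + L\right) - 33 = -33 + J + L$)
$- S{\left(w{\left(V \right)},u{\left(-12 \right)} \right)} = - (-33 + \left(14 + 17\right) + 3 \left(-12\right)) = - (-33 + 31 - 36) = \left(-1\right) \left(-38\right) = 38$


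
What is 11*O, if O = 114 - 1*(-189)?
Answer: 3333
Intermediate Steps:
O = 303 (O = 114 + 189 = 303)
11*O = 11*303 = 3333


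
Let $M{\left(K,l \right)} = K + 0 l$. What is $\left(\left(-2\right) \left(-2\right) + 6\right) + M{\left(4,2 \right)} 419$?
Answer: $1686$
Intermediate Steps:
$M{\left(K,l \right)} = K$ ($M{\left(K,l \right)} = K + 0 = K$)
$\left(\left(-2\right) \left(-2\right) + 6\right) + M{\left(4,2 \right)} 419 = \left(\left(-2\right) \left(-2\right) + 6\right) + 4 \cdot 419 = \left(4 + 6\right) + 1676 = 10 + 1676 = 1686$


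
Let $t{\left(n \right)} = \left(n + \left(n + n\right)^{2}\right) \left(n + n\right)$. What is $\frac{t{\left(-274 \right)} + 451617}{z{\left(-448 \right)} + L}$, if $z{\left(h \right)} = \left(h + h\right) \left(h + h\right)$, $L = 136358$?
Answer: $- \frac{54654941}{313058} \approx -174.58$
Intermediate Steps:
$t{\left(n \right)} = 2 n \left(n + 4 n^{2}\right)$ ($t{\left(n \right)} = \left(n + \left(2 n\right)^{2}\right) 2 n = \left(n + 4 n^{2}\right) 2 n = 2 n \left(n + 4 n^{2}\right)$)
$z{\left(h \right)} = 4 h^{2}$ ($z{\left(h \right)} = 2 h 2 h = 4 h^{2}$)
$\frac{t{\left(-274 \right)} + 451617}{z{\left(-448 \right)} + L} = \frac{\left(-274\right)^{2} \left(2 + 8 \left(-274\right)\right) + 451617}{4 \left(-448\right)^{2} + 136358} = \frac{75076 \left(2 - 2192\right) + 451617}{4 \cdot 200704 + 136358} = \frac{75076 \left(-2190\right) + 451617}{802816 + 136358} = \frac{-164416440 + 451617}{939174} = \left(-163964823\right) \frac{1}{939174} = - \frac{54654941}{313058}$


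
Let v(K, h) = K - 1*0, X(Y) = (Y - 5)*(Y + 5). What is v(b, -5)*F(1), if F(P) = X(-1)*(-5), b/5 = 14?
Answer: 8400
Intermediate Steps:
b = 70 (b = 5*14 = 70)
X(Y) = (-5 + Y)*(5 + Y)
v(K, h) = K (v(K, h) = K + 0 = K)
F(P) = 120 (F(P) = (-25 + (-1)²)*(-5) = (-25 + 1)*(-5) = -24*(-5) = 120)
v(b, -5)*F(1) = 70*120 = 8400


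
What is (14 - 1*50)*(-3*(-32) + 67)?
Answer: -5868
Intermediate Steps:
(14 - 1*50)*(-3*(-32) + 67) = (14 - 50)*(96 + 67) = -36*163 = -5868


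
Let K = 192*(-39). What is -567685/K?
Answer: 567685/7488 ≈ 75.813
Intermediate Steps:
K = -7488
-567685/K = -567685/(-7488) = -567685*(-1/7488) = 567685/7488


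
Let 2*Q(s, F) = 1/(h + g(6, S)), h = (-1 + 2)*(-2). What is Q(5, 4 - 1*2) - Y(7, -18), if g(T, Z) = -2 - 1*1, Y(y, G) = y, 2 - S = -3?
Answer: -71/10 ≈ -7.1000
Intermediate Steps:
S = 5 (S = 2 - 1*(-3) = 2 + 3 = 5)
g(T, Z) = -3 (g(T, Z) = -2 - 1 = -3)
h = -2 (h = 1*(-2) = -2)
Q(s, F) = -⅒ (Q(s, F) = 1/(2*(-2 - 3)) = (½)/(-5) = (½)*(-⅕) = -⅒)
Q(5, 4 - 1*2) - Y(7, -18) = -⅒ - 1*7 = -⅒ - 7 = -71/10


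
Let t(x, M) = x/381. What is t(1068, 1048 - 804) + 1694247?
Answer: 215169725/127 ≈ 1.6943e+6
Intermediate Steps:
t(x, M) = x/381 (t(x, M) = x*(1/381) = x/381)
t(1068, 1048 - 804) + 1694247 = (1/381)*1068 + 1694247 = 356/127 + 1694247 = 215169725/127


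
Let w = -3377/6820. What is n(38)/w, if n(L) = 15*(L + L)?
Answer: -706800/307 ≈ -2302.3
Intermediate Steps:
w = -307/620 (w = -3377*1/6820 = -307/620 ≈ -0.49516)
n(L) = 30*L (n(L) = 15*(2*L) = 30*L)
n(38)/w = (30*38)/(-307/620) = 1140*(-620/307) = -706800/307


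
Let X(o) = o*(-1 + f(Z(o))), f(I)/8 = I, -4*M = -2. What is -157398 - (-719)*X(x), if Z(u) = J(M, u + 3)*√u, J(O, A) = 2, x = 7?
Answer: -162431 + 80528*√7 ≈ 50626.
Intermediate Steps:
M = ½ (M = -¼*(-2) = ½ ≈ 0.50000)
Z(u) = 2*√u
f(I) = 8*I
X(o) = o*(-1 + 16*√o) (X(o) = o*(-1 + 8*(2*√o)) = o*(-1 + 16*√o))
-157398 - (-719)*X(x) = -157398 - (-719)*(-1*7 + 16*7^(3/2)) = -157398 - (-719)*(-7 + 16*(7*√7)) = -157398 - (-719)*(-7 + 112*√7) = -157398 - (5033 - 80528*√7) = -157398 + (-5033 + 80528*√7) = -162431 + 80528*√7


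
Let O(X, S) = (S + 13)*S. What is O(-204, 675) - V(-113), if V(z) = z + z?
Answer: 464626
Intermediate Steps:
O(X, S) = S*(13 + S) (O(X, S) = (13 + S)*S = S*(13 + S))
V(z) = 2*z
O(-204, 675) - V(-113) = 675*(13 + 675) - 2*(-113) = 675*688 - 1*(-226) = 464400 + 226 = 464626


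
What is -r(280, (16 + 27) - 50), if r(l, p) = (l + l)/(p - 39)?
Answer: 280/23 ≈ 12.174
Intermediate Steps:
r(l, p) = 2*l/(-39 + p) (r(l, p) = (2*l)/(-39 + p) = 2*l/(-39 + p))
-r(280, (16 + 27) - 50) = -2*280/(-39 + ((16 + 27) - 50)) = -2*280/(-39 + (43 - 50)) = -2*280/(-39 - 7) = -2*280/(-46) = -2*280*(-1)/46 = -1*(-280/23) = 280/23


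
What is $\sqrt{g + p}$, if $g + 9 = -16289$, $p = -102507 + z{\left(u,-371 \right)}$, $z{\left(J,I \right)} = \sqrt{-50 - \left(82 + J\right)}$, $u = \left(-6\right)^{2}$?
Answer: $\sqrt{-118805 + 2 i \sqrt{42}} \approx 0.019 + 344.68 i$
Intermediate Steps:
$u = 36$
$z{\left(J,I \right)} = \sqrt{-132 - J}$
$p = -102507 + 2 i \sqrt{42}$ ($p = -102507 + \sqrt{-132 - 36} = -102507 + \sqrt{-168} = -102507 + 2 i \sqrt{42} \approx -1.0251 \cdot 10^{5} + 12.961 i$)
$g = -16298$ ($g = -9 - 16289 = -16298$)
$\sqrt{g + p} = \sqrt{-16298 - \left(102507 - 2 i \sqrt{42}\right)} = \sqrt{-118805 + 2 i \sqrt{42}}$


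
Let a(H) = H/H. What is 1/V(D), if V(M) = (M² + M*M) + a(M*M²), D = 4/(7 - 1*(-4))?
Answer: 121/153 ≈ 0.79085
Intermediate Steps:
a(H) = 1
D = 4/11 (D = 4/(7 + 4) = 4/11 ≈ 0.36364)
V(M) = 1 + 2*M² (V(M) = (M² + M*M) + 1 = (M² + M²) + 1 = 2*M² + 1 = 1 + 2*M²)
1/V(D) = 1/(1 + 2*(4/11)²) = 1/(1 + 2*(16/121)) = 1/(1 + 32/121) = 1/(153/121) = 121/153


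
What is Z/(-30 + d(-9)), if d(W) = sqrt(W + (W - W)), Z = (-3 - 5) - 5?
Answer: 130/303 + 13*I/303 ≈ 0.42904 + 0.042904*I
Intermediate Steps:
Z = -13 (Z = -8 - 5 = -13)
d(W) = sqrt(W) (d(W) = sqrt(W + 0) = sqrt(W))
Z/(-30 + d(-9)) = -13/(-30 + sqrt(-9)) = -13/(-30 + 3*I) = ((-30 - 3*I)/909)*(-13) = -13*(-30 - 3*I)/909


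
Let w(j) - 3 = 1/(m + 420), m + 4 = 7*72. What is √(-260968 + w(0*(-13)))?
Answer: 7*I*√1126942730/460 ≈ 510.85*I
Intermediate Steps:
m = 500 (m = -4 + 7*72 = -4 + 504 = 500)
w(j) = 2761/920 (w(j) = 3 + 1/(500 + 420) = 3 + 1/920 = 2761/920)
√(-260968 + w(0*(-13))) = √(-260968 + 2761/920) = √(-240087799/920) = 7*I*√1126942730/460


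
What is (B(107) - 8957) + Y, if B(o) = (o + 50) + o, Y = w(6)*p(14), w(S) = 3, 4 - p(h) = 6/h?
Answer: -60776/7 ≈ -8682.3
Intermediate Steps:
p(h) = 4 - 6/h
Y = 75/7 (Y = 3*(4 - 6/14) = 3*(4 - 6*1/14) = 3*(4 - 3/7) = 3*(25/7) = 75/7 ≈ 10.714)
B(o) = 50 + 2*o (B(o) = (50 + o) + o = 50 + 2*o)
(B(107) - 8957) + Y = ((50 + 2*107) - 8957) + 75/7 = ((50 + 214) - 8957) + 75/7 = (264 - 8957) + 75/7 = -8693 + 75/7 = -60776/7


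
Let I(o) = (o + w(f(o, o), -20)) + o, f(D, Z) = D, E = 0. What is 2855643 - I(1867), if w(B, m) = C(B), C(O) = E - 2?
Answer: 2851911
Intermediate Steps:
C(O) = -2 (C(O) = 0 - 2 = -2)
w(B, m) = -2
I(o) = -2 + 2*o (I(o) = (o - 2) + o = (-2 + o) + o = -2 + 2*o)
2855643 - I(1867) = 2855643 - (-2 + 2*1867) = 2855643 - (-2 + 3734) = 2855643 - 1*3732 = 2855643 - 3732 = 2851911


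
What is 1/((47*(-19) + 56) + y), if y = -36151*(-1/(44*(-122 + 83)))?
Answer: -1716/1472443 ≈ -0.0011654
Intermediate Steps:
y = -36151/1716 (y = -36151/((-44*(-39))) = -36151/1716 ≈ -21.067)
1/((47*(-19) + 56) + y) = 1/((47*(-19) + 56) - 36151/1716) = 1/((-893 + 56) - 36151/1716) = 1/(-837 - 36151/1716) = 1/(-1472443/1716) = -1716/1472443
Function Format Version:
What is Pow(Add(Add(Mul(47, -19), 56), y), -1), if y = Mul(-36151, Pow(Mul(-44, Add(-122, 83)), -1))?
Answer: Rational(-1716, 1472443) ≈ -0.0011654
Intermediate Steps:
y = Rational(-36151, 1716) (y = Mul(-36151, Pow(Mul(-44, -39), -1)) = Mul(-36151, Pow(1716, -1)) = Mul(-36151, Rational(1, 1716)) = Rational(-36151, 1716) ≈ -21.067)
Pow(Add(Add(Mul(47, -19), 56), y), -1) = Pow(Add(Add(Mul(47, -19), 56), Rational(-36151, 1716)), -1) = Pow(Add(Add(-893, 56), Rational(-36151, 1716)), -1) = Pow(Add(-837, Rational(-36151, 1716)), -1) = Pow(Rational(-1472443, 1716), -1) = Rational(-1716, 1472443)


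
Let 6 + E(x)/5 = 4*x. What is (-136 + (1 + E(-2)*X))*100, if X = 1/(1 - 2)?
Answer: -6500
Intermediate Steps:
E(x) = -30 + 20*x (E(x) = -30 + 5*(4*x) = -30 + 20*x)
X = -1 (X = 1/(-1) = -1)
(-136 + (1 + E(-2)*X))*100 = (-136 + (1 + (-30 + 20*(-2))*(-1)))*100 = (-136 + (1 + (-30 - 40)*(-1)))*100 = (-136 + (1 - 70*(-1)))*100 = (-136 + (1 + 70))*100 = (-136 + 71)*100 = -65*100 = -6500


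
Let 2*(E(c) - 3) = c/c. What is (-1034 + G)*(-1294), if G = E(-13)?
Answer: 1333467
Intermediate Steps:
E(c) = 7/2 (E(c) = 3 + (c/c)/2 = 3 + (1/2)*1 = 3 + 1/2 = 7/2)
G = 7/2 ≈ 3.5000
(-1034 + G)*(-1294) = (-1034 + 7/2)*(-1294) = -2061/2*(-1294) = 1333467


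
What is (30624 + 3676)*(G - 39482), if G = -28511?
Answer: -2332159900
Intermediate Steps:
(30624 + 3676)*(G - 39482) = (30624 + 3676)*(-28511 - 39482) = 34300*(-67993) = -2332159900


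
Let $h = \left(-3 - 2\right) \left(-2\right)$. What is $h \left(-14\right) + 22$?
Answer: $-118$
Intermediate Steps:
$h = 10$ ($h = \left(-5\right) \left(-2\right) = 10$)
$h \left(-14\right) + 22 = 10 \left(-14\right) + 22 = -140 + 22 = -118$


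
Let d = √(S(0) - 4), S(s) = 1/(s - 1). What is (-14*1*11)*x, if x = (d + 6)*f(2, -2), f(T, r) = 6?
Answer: -5544 - 924*I*√5 ≈ -5544.0 - 2066.1*I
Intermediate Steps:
S(s) = 1/(-1 + s)
d = I*√5 (d = √(1/(-1 + 0) - 4) = √(1/(-1) - 4) = √(-1 - 4) = √(-5) = I*√5 ≈ 2.2361*I)
x = 36 + 6*I*√5 (x = (I*√5 + 6)*6 = (6 + I*√5)*6 = 36 + 6*I*√5 ≈ 36.0 + 13.416*I)
(-14*1*11)*x = (-14*1*11)*(36 + 6*I*√5) = (-14*11)*(36 + 6*I*√5) = -154*(36 + 6*I*√5) = -5544 - 924*I*√5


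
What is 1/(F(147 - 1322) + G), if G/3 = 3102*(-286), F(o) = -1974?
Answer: -1/2663490 ≈ -3.7545e-7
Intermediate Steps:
G = -2661516 (G = 3*(3102*(-286)) = 3*(-887172) = -2661516)
1/(F(147 - 1322) + G) = 1/(-1974 - 2661516) = 1/(-2663490) = -1/2663490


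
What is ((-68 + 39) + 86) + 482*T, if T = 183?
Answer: 88263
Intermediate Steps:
((-68 + 39) + 86) + 482*T = ((-68 + 39) + 86) + 482*183 = (-29 + 86) + 88206 = 57 + 88206 = 88263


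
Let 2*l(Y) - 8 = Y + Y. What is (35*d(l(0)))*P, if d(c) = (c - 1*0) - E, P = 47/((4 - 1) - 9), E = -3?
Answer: -11515/6 ≈ -1919.2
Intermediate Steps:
l(Y) = 4 + Y (l(Y) = 4 + (Y + Y)/2 = 4 + (2*Y)/2 = 4 + Y)
P = -47/6 (P = 47/(3 - 9) = 47/(-6) = 47*(-⅙) = -47/6 ≈ -7.8333)
d(c) = 3 + c (d(c) = (c - 1*0) - 1*(-3) = (c + 0) + 3 = c + 3 = 3 + c)
(35*d(l(0)))*P = (35*(3 + (4 + 0)))*(-47/6) = (35*(3 + 4))*(-47/6) = (35*7)*(-47/6) = 245*(-47/6) = -11515/6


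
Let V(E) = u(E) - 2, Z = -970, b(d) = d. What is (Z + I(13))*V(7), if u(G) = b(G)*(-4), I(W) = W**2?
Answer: 24030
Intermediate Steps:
u(G) = -4*G (u(G) = G*(-4) = -4*G)
V(E) = -2 - 4*E (V(E) = -4*E - 2 = -2 - 4*E)
(Z + I(13))*V(7) = (-970 + 13**2)*(-2 - 4*7) = (-970 + 169)*(-2 - 28) = -801*(-30) = 24030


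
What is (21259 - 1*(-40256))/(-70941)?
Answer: -20505/23647 ≈ -0.86713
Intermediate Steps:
(21259 - 1*(-40256))/(-70941) = (21259 + 40256)*(-1/70941) = 61515*(-1/70941) = -20505/23647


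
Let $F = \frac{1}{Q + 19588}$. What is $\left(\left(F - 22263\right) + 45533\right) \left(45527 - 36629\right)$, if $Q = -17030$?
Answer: $\frac{264825216789}{1279} \approx 2.0706 \cdot 10^{8}$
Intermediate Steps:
$F = \frac{1}{2558}$ ($F = \frac{1}{-17030 + 19588} = \frac{1}{2558} \approx 0.00039093$)
$\left(\left(F - 22263\right) + 45533\right) \left(45527 - 36629\right) = \left(\left(\frac{1}{2558} - 22263\right) + 45533\right) \left(45527 - 36629\right) = \left(- \frac{56948753}{2558} + 45533\right) 8898 = \frac{59524661}{2558} \cdot 8898 = \frac{264825216789}{1279}$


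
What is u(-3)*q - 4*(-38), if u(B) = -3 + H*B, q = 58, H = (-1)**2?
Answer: -196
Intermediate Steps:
H = 1
u(B) = -3 + B (u(B) = -3 + 1*B = -3 + B)
u(-3)*q - 4*(-38) = (-3 - 3)*58 - 4*(-38) = -6*58 + 152 = -348 + 152 = -196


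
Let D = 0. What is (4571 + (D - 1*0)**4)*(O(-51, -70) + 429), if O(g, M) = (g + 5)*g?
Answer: 12684525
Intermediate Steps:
O(g, M) = g*(5 + g) (O(g, M) = (5 + g)*g = g*(5 + g))
(4571 + (D - 1*0)**4)*(O(-51, -70) + 429) = (4571 + (0 - 1*0)**4)*(-51*(5 - 51) + 429) = (4571 + (0 + 0)**4)*(-51*(-46) + 429) = (4571 + 0**4)*(2346 + 429) = (4571 + 0)*2775 = 4571*2775 = 12684525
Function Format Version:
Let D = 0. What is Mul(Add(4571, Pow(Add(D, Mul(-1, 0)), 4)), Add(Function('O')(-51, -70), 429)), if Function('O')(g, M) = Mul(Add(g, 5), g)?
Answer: 12684525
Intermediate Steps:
Function('O')(g, M) = Mul(g, Add(5, g)) (Function('O')(g, M) = Mul(Add(5, g), g) = Mul(g, Add(5, g)))
Mul(Add(4571, Pow(Add(D, Mul(-1, 0)), 4)), Add(Function('O')(-51, -70), 429)) = Mul(Add(4571, Pow(Add(0, Mul(-1, 0)), 4)), Add(Mul(-51, Add(5, -51)), 429)) = Mul(Add(4571, Pow(Add(0, 0), 4)), Add(Mul(-51, -46), 429)) = Mul(Add(4571, Pow(0, 4)), Add(2346, 429)) = Mul(Add(4571, 0), 2775) = Mul(4571, 2775) = 12684525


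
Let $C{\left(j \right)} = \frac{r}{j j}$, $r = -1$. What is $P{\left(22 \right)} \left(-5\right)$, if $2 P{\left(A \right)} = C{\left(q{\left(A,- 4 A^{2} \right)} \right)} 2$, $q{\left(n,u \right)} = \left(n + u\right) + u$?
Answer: $\frac{1}{2964500} \approx 3.3733 \cdot 10^{-7}$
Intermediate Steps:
$q{\left(n,u \right)} = n + 2 u$
$C{\left(j \right)} = - \frac{1}{j^{2}}$ ($C{\left(j \right)} = - \frac{1}{j j} = - \frac{1}{j^{2}}$)
$P{\left(A \right)} = - \frac{1}{\left(A - 8 A^{2}\right)^{2}}$ ($P{\left(A \right)} = \frac{- \frac{1}{\left(A + 2 \left(- 4 A^{2}\right)\right)^{2}} \cdot 2}{2} = \frac{- \frac{1}{\left(A - 8 A^{2}\right)^{2}} \cdot 2}{2} = \frac{\left(-2\right) \frac{1}{\left(A - 8 A^{2}\right)^{2}}}{2} = - \frac{1}{\left(A - 8 A^{2}\right)^{2}}$)
$P{\left(22 \right)} \left(-5\right) = - \frac{1}{484 \left(-1 + 8 \cdot 22\right)^{2}} \left(-5\right) = \left(-1\right) \frac{1}{484} \frac{1}{\left(-1 + 176\right)^{2}} \left(-5\right) = \left(-1\right) \frac{1}{484} \cdot \frac{1}{30625} \left(-5\right) = \left(- \frac{1}{14822500}\right) \left(-5\right) = \frac{1}{2964500}$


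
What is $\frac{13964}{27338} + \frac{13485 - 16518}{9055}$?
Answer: $\frac{21763933}{123772795} \approx 0.17584$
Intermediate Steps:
$\frac{13964}{27338} + \frac{13485 - 16518}{9055} = 13964 \cdot \frac{1}{27338} - \frac{3033}{9055} = \frac{6982}{13669} - \frac{3033}{9055} = \frac{21763933}{123772795}$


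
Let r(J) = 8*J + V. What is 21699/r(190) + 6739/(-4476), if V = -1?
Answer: 86888183/6799044 ≈ 12.779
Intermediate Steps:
r(J) = -1 + 8*J (r(J) = 8*J - 1 = -1 + 8*J)
21699/r(190) + 6739/(-4476) = 21699/(-1 + 8*190) + 6739/(-4476) = 21699/(-1 + 1520) + 6739*(-1/4476) = 21699/1519 - 6739/4476 = 86888183/6799044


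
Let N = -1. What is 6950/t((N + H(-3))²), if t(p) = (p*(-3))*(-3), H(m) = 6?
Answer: 278/9 ≈ 30.889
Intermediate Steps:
t(p) = 9*p (t(p) = -3*p*(-3) = 9*p)
6950/t((N + H(-3))²) = 6950/((9*(-1 + 6)²)) = 6950/((9*5²)) = 6950/((9*25)) = 6950/225 = 6950*(1/225) = 278/9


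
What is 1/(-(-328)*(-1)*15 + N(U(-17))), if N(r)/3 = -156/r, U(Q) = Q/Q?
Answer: -1/5388 ≈ -0.00018560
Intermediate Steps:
U(Q) = 1
N(r) = -468/r (N(r) = 3*(-156/r) = -468/r)
1/(-(-328)*(-1)*15 + N(U(-17))) = 1/(-(-328)*(-1)*15 - 468/1) = 1/(-41*8*15 - 468*1) = 1/(-328*15 - 468) = 1/(-4920 - 468) = 1/(-5388) = -1/5388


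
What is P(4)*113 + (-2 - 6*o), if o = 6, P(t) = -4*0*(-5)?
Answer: -38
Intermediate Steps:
P(t) = 0 (P(t) = 0*(-5) = 0)
P(4)*113 + (-2 - 6*o) = 0*113 + (-2 - 6*6) = 0 + (-2 - 36) = 0 - 38 = -38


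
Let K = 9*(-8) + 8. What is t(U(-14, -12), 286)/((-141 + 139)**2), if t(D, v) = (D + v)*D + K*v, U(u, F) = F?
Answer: -5398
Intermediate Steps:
K = -64 (K = -72 + 8 = -64)
t(D, v) = -64*v + D*(D + v) (t(D, v) = (D + v)*D - 64*v = D*(D + v) - 64*v = -64*v + D*(D + v))
t(U(-14, -12), 286)/((-141 + 139)**2) = ((-12)**2 - 64*286 - 12*286)/((-141 + 139)**2) = (144 - 18304 - 3432)/((-2)**2) = -21592/4 = -21592*1/4 = -5398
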